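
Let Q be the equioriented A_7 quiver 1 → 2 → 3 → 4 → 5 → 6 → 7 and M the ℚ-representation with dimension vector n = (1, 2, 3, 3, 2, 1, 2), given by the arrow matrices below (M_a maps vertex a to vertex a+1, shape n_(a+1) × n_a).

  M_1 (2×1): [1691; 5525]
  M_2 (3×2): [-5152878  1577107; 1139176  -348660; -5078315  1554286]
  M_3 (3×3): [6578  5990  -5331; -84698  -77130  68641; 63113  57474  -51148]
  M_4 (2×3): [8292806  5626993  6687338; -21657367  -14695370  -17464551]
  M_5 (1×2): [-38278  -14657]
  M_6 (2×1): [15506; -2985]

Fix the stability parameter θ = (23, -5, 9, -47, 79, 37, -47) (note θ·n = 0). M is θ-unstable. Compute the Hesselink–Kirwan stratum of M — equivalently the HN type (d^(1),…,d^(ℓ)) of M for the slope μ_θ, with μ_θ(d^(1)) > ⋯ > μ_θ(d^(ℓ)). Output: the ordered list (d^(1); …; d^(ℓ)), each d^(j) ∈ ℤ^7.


Barcode: M ≅ I[1,5], I[2,7], I[3,3], I[4,4], I[7,7]. HN layers by μ_θ (6 steps, strictly decreasing):
  μ^(1)=79; μ^(2)=23; μ^(3)=9; μ^(4)=-5; μ^(5)=-43/3; μ^(6)=-47

((0, 0, 0, 0, 1, 0, 0); (0, 0, 0, 0, 1, 1, 1); (0, 0, 1, 0, 0, 0, 0); (1, 1, 1, 1, 0, 0, 0); (0, 1, 1, 1, 0, 0, 0); (0, 0, 0, 1, 0, 0, 1))


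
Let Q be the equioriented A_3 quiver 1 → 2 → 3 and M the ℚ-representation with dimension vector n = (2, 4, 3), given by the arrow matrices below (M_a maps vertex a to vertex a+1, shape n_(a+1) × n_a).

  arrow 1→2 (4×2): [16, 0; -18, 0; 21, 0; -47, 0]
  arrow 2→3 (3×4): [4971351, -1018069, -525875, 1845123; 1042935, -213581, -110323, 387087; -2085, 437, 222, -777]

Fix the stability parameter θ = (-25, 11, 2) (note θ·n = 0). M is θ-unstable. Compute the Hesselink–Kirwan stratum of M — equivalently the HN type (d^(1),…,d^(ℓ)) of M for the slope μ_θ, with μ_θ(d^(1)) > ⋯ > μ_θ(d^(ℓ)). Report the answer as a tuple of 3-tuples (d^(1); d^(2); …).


Barcode: M ≅ I[1,1], I[1,3], I[2,2], I[2,3]^2. HN layers by μ_θ (3 steps, strictly decreasing):
  μ^(1)=11; μ^(2)=13/2; μ^(3)=-25

((0, 1, 0); (0, 3, 3); (2, 0, 0))


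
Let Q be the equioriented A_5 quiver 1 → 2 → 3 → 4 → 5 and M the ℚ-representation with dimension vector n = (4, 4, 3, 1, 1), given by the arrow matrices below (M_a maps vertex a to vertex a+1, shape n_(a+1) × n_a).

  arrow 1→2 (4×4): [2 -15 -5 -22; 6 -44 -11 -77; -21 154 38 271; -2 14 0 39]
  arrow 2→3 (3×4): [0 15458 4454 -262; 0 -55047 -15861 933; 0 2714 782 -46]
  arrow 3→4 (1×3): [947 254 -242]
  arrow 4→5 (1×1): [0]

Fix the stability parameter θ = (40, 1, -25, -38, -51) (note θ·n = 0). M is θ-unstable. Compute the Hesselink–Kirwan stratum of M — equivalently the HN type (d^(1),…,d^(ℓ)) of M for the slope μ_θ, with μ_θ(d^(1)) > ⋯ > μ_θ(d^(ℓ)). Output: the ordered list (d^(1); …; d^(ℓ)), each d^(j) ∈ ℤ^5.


Barcode: M ≅ I[1,2]^3, I[1,3], I[3,3], I[3,4], I[5,5]. HN layers by μ_θ (5 steps, strictly decreasing):
  μ^(1)=41/2; μ^(2)=16/3; μ^(3)=-25; μ^(4)=-63/2; μ^(5)=-51

((3, 3, 0, 0, 0); (1, 1, 1, 0, 0); (0, 0, 1, 0, 0); (0, 0, 1, 1, 0); (0, 0, 0, 0, 1))


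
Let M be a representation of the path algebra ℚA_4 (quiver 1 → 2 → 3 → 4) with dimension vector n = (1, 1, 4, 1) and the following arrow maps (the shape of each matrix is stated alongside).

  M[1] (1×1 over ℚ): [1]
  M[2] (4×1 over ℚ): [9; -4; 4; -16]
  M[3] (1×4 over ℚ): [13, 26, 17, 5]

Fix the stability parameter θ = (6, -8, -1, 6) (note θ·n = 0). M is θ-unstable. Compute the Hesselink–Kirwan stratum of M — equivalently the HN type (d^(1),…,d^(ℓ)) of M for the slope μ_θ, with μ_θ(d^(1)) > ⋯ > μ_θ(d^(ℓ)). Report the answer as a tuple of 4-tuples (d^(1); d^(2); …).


Via rank(M_{q-1}∘⋯∘M_p): M ≅ I[1,4], I[3,3]^3.
μ_θ-semistable layers: μ^(1)=6; μ^(2)=-1

((0, 0, 0, 1); (1, 1, 4, 0))


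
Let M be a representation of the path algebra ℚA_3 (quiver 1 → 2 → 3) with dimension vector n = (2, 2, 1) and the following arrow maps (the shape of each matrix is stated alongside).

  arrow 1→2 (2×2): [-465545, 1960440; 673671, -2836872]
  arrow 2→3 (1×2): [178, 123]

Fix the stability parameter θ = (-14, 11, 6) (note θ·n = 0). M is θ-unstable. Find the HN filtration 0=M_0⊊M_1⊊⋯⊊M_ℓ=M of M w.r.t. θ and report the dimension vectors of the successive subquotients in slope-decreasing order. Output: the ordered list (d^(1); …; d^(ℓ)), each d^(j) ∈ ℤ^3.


Via rank(M_{q-1}∘⋯∘M_p): M ≅ I[1,1], I[1,3], I[2,2].
μ_θ-semistable layers: μ^(1)=11; μ^(2)=17/2; μ^(3)=-14

((0, 1, 0); (0, 1, 1); (2, 0, 0))


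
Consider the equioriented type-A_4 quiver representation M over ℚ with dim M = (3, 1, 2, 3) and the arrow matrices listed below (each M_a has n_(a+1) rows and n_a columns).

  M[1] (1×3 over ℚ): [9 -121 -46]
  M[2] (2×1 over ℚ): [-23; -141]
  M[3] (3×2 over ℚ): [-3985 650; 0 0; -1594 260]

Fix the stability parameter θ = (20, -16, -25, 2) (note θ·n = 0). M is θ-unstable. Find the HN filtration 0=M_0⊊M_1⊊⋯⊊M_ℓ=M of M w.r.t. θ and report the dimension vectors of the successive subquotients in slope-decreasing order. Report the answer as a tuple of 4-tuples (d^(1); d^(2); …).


Interval decomposition of M: I[1,1]^2, I[1,4], I[3,3], I[4,4]^2.
HN type (ℓ=4): μ^(1)=20; μ^(2)=2; μ^(3)=-7; μ^(4)=-25

((2, 0, 0, 0); (0, 0, 0, 3); (1, 1, 1, 0); (0, 0, 1, 0))


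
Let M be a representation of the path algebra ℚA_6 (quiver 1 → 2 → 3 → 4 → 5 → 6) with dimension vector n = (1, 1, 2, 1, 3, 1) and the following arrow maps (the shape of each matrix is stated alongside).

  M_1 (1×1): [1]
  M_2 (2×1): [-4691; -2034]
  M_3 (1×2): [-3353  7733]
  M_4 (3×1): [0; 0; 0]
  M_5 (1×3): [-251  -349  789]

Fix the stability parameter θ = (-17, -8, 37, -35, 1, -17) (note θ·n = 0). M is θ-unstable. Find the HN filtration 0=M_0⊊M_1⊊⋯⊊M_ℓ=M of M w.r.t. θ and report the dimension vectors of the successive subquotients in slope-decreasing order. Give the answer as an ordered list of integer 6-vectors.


Via rank(M_{q-1}∘⋯∘M_p): M ≅ I[1,4], I[3,3], I[5,5]^2, I[5,6].
μ_θ-semistable layers: μ^(1)=37; μ^(2)=1; μ^(3)=-8; μ^(4)=-17

((0, 0, 1, 0, 0, 0); (0, 0, 1, 1, 2, 0); (0, 1, 0, 0, 1, 1); (1, 0, 0, 0, 0, 0))


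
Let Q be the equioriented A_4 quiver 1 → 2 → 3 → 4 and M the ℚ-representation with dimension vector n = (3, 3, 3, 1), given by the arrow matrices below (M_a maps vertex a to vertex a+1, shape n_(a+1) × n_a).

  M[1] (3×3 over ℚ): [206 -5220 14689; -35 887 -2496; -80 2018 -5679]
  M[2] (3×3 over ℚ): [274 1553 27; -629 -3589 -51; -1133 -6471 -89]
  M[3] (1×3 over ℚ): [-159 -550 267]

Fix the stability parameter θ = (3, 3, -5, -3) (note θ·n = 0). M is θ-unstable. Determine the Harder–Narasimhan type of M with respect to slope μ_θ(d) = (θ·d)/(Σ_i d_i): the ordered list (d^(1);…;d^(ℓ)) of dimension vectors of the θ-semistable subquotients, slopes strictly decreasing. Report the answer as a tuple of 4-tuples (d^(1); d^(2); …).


Via rank(M_{q-1}∘⋯∘M_p): M ≅ I[1,1], I[1,3], I[1,4], I[2,2], I[3,3].
μ_θ-semistable layers: μ^(1)=3; μ^(2)=1/3; μ^(3)=-1/2; μ^(4)=-5

((1, 1, 0, 0); (1, 1, 1, 0); (1, 1, 1, 1); (0, 0, 1, 0))


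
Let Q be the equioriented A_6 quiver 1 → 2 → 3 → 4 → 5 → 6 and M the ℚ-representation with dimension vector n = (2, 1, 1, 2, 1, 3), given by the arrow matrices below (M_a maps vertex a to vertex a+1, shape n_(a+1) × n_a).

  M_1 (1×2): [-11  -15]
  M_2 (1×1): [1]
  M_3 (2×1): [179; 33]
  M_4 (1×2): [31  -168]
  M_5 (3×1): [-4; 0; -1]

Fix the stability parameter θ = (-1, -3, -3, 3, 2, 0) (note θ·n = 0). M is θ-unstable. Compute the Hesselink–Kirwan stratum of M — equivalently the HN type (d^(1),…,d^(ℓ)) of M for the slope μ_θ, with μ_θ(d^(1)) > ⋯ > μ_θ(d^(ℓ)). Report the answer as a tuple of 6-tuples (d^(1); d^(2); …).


Via rank(M_{q-1}∘⋯∘M_p): M ≅ I[1,1], I[1,6], I[4,4], I[6,6]^2.
μ_θ-semistable layers: μ^(1)=3; μ^(2)=5/3; μ^(3)=0; μ^(4)=-1; μ^(5)=-7/3

((0, 0, 0, 1, 0, 0); (0, 0, 0, 1, 1, 1); (0, 0, 0, 0, 0, 2); (1, 0, 0, 0, 0, 0); (1, 1, 1, 0, 0, 0))


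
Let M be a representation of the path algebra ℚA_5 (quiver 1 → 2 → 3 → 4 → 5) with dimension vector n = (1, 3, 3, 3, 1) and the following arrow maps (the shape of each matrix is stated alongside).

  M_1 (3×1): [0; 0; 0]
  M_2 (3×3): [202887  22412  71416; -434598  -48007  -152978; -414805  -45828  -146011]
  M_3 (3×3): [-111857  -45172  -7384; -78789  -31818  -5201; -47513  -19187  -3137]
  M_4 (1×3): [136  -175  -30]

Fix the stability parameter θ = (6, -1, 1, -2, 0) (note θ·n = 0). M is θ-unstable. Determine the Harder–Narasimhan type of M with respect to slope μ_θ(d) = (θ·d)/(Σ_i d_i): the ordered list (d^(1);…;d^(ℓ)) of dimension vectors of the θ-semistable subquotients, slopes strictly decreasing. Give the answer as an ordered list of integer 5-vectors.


Barcode: M ≅ I[1,1], I[2,4]^2, I[2,5]. HN layers by μ_θ (4 steps, strictly decreasing):
  μ^(1)=6; μ^(2)=0; μ^(3)=-1/2; μ^(4)=-1

((1, 0, 0, 0, 0); (0, 0, 0, 0, 1); (0, 0, 3, 3, 0); (0, 3, 0, 0, 0))


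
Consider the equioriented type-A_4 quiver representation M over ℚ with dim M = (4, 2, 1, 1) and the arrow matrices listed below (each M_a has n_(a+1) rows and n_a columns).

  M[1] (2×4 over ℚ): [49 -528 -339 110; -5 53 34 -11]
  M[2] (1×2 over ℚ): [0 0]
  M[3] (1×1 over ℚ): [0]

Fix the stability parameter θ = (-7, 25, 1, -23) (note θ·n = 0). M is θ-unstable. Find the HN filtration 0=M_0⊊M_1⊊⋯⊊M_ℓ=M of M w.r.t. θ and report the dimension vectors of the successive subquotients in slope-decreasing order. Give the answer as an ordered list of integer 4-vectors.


Barcode: M ≅ I[1,1]^2, I[1,2]^2, I[3,3], I[4,4]. HN layers by μ_θ (4 steps, strictly decreasing):
  μ^(1)=25; μ^(2)=1; μ^(3)=-7; μ^(4)=-23

((0, 2, 0, 0); (0, 0, 1, 0); (4, 0, 0, 0); (0, 0, 0, 1))


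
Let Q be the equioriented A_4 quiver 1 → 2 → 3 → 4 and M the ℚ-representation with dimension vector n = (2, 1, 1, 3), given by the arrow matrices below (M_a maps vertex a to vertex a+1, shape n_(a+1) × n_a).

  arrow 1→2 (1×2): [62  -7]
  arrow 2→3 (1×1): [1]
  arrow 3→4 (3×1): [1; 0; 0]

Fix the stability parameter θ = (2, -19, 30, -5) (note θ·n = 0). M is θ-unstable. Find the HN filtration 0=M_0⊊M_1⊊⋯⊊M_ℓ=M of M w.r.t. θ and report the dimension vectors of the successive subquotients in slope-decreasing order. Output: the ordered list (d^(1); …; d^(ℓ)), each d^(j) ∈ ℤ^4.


Interval decomposition of M: I[1,1], I[1,4], I[4,4]^2.
HN type (ℓ=4): μ^(1)=25/2; μ^(2)=2; μ^(3)=-5; μ^(4)=-17/2

((0, 0, 1, 1); (1, 0, 0, 0); (0, 0, 0, 2); (1, 1, 0, 0))


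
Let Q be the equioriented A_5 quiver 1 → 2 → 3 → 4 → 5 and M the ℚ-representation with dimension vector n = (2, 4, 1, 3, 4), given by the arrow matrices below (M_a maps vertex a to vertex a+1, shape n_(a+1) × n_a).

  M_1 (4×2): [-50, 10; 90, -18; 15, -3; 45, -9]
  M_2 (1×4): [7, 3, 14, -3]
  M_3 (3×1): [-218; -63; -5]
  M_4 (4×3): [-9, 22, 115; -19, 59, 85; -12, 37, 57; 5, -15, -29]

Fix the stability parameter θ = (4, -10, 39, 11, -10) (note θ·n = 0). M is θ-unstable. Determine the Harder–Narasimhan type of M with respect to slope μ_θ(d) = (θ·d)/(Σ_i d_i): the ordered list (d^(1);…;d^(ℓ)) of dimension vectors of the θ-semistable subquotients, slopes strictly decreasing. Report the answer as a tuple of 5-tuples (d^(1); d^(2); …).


Barcode: M ≅ I[1,1], I[1,5], I[2,2]^3, I[4,5]^2, I[5,5]. HN layers by μ_θ (5 steps, strictly decreasing):
  μ^(1)=40/3; μ^(2)=4; μ^(3)=1/2; μ^(4)=-3; μ^(5)=-10

((0, 0, 1, 1, 1); (1, 0, 0, 0, 0); (0, 0, 0, 2, 2); (1, 1, 0, 0, 0); (0, 3, 0, 0, 1))


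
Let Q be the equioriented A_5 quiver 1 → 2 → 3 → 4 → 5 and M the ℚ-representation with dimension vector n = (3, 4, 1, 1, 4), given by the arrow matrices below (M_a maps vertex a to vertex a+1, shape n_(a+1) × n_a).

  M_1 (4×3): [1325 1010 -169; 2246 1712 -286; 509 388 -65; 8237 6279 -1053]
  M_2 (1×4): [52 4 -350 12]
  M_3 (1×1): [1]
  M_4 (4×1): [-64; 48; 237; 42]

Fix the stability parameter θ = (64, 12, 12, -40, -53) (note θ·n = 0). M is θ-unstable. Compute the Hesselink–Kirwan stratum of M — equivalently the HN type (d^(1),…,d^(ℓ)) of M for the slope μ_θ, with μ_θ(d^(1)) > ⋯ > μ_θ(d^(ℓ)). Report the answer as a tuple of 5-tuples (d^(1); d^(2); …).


Via rank(M_{q-1}∘⋯∘M_p): M ≅ I[1,1], I[1,2], I[1,5], I[2,2]^2, I[5,5]^3.
μ_θ-semistable layers: μ^(1)=64; μ^(2)=38; μ^(3)=12; μ^(4)=-1; μ^(5)=-53

((1, 0, 0, 0, 0); (1, 1, 0, 0, 0); (0, 2, 0, 0, 0); (1, 1, 1, 1, 1); (0, 0, 0, 0, 3))


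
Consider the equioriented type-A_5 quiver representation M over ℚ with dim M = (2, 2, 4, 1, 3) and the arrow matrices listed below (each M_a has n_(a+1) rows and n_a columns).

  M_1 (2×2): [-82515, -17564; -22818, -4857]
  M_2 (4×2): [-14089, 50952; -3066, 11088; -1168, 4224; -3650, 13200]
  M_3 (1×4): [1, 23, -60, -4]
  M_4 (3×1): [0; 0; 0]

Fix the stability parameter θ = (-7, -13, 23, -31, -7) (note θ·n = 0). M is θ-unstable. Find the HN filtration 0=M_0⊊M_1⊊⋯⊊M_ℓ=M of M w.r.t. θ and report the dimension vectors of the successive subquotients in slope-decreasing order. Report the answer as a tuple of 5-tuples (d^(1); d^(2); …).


Interval decomposition of M: I[1,2], I[1,4], I[3,3]^3, I[5,5]^3.
HN type (ℓ=4): μ^(1)=23; μ^(2)=-4; μ^(3)=-7; μ^(4)=-10

((0, 0, 3, 0, 0); (0, 0, 1, 1, 0); (0, 0, 0, 0, 3); (2, 2, 0, 0, 0))


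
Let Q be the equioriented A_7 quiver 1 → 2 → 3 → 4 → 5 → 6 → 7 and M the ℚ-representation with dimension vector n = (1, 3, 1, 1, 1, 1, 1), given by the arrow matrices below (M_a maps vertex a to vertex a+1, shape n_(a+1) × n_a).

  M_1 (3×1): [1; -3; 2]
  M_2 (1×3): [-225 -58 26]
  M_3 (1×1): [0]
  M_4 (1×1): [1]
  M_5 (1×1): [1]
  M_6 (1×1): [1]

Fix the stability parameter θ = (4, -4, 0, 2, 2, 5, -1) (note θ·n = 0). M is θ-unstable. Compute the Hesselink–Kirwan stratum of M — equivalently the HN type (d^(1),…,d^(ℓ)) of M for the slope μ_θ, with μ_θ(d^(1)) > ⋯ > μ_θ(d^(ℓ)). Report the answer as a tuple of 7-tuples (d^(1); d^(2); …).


Barcode: M ≅ I[1,3], I[2,2]^2, I[4,7]. HN layers by μ_θ (3 steps, strictly decreasing):
  μ^(1)=2; μ^(2)=0; μ^(3)=-4

((0, 0, 0, 1, 1, 1, 1); (1, 1, 1, 0, 0, 0, 0); (0, 2, 0, 0, 0, 0, 0))


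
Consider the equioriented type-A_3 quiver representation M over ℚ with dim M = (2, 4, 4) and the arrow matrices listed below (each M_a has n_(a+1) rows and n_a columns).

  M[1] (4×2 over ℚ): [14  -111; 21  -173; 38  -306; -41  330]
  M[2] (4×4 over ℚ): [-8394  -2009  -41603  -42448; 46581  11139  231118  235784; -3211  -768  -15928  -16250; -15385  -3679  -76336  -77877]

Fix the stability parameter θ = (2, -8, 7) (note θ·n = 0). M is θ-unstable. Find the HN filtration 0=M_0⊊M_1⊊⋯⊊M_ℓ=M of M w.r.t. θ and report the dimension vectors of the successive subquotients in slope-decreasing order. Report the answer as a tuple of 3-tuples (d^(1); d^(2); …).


Interval decomposition of M: I[1,3]^2, I[2,3]^2.
HN type (ℓ=3): μ^(1)=7; μ^(2)=-3; μ^(3)=-8

((0, 0, 4); (2, 2, 0); (0, 2, 0))


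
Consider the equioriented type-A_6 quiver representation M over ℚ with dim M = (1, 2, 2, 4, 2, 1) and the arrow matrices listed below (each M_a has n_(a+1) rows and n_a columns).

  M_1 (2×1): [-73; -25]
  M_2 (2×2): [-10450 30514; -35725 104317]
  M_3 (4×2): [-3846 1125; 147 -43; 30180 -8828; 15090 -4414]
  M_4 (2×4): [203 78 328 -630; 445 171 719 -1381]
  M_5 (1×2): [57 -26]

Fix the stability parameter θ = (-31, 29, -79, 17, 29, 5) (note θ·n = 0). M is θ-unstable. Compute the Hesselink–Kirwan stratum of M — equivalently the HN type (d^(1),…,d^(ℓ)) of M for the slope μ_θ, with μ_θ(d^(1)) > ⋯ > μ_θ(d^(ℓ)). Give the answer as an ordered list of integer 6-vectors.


Interval decomposition of M: I[1,2], I[2,6], I[3,5], I[4,4]^2.
HN type (ℓ=5): μ^(1)=29; μ^(2)=17; μ^(3)=-25; μ^(4)=-31; μ^(5)=-79

((0, 1, 0, 0, 1, 0); (0, 0, 0, 4, 1, 1); (0, 1, 1, 0, 0, 0); (1, 0, 0, 0, 0, 0); (0, 0, 1, 0, 0, 0))


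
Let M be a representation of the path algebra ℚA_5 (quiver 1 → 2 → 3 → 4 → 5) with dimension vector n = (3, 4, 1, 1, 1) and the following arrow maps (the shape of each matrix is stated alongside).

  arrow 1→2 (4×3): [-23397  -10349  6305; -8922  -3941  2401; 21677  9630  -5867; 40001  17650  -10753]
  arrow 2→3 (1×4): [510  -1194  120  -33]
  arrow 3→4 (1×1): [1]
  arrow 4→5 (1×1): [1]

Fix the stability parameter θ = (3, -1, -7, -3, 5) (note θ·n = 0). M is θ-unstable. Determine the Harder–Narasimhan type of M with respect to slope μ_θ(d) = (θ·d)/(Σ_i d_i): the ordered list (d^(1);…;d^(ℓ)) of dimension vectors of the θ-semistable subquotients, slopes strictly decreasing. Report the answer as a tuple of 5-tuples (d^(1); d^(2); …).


Interval decomposition of M: I[1,2]^2, I[1,5], I[2,2].
HN type (ℓ=4): μ^(1)=5; μ^(2)=1; μ^(3)=-1; μ^(4)=-2

((0, 0, 0, 0, 1); (2, 2, 0, 0, 0); (0, 1, 0, 0, 0); (1, 1, 1, 1, 0))


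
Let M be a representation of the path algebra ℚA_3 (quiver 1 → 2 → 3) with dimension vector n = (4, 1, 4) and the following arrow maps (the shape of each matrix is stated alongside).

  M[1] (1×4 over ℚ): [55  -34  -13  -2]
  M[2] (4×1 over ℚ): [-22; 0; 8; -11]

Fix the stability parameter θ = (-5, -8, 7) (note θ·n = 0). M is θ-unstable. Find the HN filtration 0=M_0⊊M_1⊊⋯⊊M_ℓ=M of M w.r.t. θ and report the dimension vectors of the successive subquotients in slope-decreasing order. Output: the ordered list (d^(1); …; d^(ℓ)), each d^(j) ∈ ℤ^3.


Barcode: M ≅ I[1,1]^3, I[1,3], I[3,3]^3. HN layers by μ_θ (3 steps, strictly decreasing):
  μ^(1)=7; μ^(2)=-5; μ^(3)=-13/2

((0, 0, 4); (3, 0, 0); (1, 1, 0))


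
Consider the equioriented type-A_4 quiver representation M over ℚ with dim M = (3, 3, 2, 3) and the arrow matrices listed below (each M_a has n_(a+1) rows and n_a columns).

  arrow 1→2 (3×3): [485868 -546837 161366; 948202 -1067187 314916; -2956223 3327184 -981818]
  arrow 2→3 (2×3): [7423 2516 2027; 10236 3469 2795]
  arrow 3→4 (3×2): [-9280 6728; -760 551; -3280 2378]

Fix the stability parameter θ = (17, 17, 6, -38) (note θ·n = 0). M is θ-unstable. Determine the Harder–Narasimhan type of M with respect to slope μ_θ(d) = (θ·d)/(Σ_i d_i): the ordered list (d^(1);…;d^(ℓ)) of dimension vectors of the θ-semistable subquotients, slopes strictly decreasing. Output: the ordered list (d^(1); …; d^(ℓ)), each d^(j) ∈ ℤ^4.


Interval decomposition of M: I[1,2], I[1,3], I[1,4], I[4,4]^2.
HN type (ℓ=4): μ^(1)=17; μ^(2)=40/3; μ^(3)=1/2; μ^(4)=-38

((1, 1, 0, 0); (1, 1, 1, 0); (1, 1, 1, 1); (0, 0, 0, 2))


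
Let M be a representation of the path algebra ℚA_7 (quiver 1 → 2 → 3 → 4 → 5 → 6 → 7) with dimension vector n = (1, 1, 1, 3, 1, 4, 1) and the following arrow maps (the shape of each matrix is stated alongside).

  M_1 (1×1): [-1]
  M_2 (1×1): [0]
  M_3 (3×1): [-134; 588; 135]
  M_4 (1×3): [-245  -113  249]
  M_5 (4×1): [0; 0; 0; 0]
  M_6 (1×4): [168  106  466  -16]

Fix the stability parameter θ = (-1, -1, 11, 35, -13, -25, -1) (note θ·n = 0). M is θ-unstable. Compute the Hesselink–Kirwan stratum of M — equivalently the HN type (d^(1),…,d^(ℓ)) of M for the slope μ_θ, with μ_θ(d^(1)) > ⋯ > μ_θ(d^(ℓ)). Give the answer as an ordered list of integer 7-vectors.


Barcode: M ≅ I[1,2], I[3,5], I[4,4]^2, I[6,6]^3, I[6,7]. HN layers by μ_θ (4 steps, strictly decreasing):
  μ^(1)=35; μ^(2)=11; μ^(3)=-1; μ^(4)=-25

((0, 0, 0, 2, 0, 0, 0); (0, 0, 1, 1, 1, 0, 0); (1, 1, 0, 0, 0, 0, 1); (0, 0, 0, 0, 0, 4, 0))


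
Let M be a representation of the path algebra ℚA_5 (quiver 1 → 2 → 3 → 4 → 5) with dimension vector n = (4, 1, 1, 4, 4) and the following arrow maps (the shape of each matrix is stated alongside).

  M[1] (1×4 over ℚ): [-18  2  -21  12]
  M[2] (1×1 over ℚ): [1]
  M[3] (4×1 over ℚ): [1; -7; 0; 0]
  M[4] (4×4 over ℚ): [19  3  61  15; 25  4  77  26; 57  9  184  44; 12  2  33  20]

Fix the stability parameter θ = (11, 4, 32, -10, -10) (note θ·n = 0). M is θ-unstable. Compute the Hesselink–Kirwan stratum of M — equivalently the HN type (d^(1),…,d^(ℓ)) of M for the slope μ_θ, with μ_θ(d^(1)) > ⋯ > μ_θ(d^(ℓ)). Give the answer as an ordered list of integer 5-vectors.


Via rank(M_{q-1}∘⋯∘M_p): M ≅ I[1,1]^3, I[1,5], I[4,5]^3.
μ_θ-semistable layers: μ^(1)=11; μ^(2)=27/5; μ^(3)=-10

((3, 0, 0, 0, 0); (1, 1, 1, 1, 1); (0, 0, 0, 3, 3))


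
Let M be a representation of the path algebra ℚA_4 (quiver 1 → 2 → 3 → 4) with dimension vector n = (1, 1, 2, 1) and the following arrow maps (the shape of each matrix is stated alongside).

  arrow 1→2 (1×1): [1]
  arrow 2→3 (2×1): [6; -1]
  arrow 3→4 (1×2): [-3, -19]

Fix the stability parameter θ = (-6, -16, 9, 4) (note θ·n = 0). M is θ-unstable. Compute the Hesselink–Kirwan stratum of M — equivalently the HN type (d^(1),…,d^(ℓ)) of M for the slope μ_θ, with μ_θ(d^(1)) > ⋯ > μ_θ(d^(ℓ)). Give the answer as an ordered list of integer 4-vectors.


Barcode: M ≅ I[1,4], I[3,3]. HN layers by μ_θ (3 steps, strictly decreasing):
  μ^(1)=9; μ^(2)=13/2; μ^(3)=-11

((0, 0, 1, 0); (0, 0, 1, 1); (1, 1, 0, 0))


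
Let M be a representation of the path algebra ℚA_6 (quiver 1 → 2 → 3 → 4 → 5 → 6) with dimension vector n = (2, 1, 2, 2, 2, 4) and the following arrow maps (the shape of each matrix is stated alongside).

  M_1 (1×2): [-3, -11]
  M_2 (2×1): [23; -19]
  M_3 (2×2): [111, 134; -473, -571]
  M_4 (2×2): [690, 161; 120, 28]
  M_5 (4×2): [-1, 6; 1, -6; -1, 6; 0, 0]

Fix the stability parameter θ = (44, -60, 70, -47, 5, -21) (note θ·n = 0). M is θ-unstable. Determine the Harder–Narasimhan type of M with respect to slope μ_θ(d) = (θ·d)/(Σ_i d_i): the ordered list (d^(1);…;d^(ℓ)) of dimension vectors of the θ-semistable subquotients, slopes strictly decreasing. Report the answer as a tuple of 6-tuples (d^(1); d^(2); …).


Via rank(M_{q-1}∘⋯∘M_p): M ≅ I[1,1], I[1,4], I[3,6], I[5,5], I[6,6]^3.
μ_θ-semistable layers: μ^(1)=44; μ^(2)=23/2; μ^(3)=5; μ^(4)=7/4; μ^(5)=-8; μ^(6)=-21

((1, 0, 0, 0, 0, 0); (0, 0, 1, 1, 0, 0); (0, 0, 0, 0, 1, 0); (0, 0, 1, 1, 1, 1); (1, 1, 0, 0, 0, 0); (0, 0, 0, 0, 0, 3))


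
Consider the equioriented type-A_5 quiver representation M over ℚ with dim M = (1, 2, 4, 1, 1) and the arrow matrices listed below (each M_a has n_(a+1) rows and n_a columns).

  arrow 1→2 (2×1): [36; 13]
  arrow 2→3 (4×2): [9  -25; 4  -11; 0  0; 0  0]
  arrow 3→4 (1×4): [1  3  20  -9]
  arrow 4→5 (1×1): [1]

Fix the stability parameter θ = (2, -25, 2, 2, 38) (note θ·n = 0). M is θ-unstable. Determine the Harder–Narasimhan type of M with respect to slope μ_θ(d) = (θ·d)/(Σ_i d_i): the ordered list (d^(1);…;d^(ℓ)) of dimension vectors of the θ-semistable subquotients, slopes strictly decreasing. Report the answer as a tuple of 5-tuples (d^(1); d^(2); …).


Interval decomposition of M: I[1,5], I[2,3], I[3,3]^2.
HN type (ℓ=4): μ^(1)=38; μ^(2)=2; μ^(3)=-23/2; μ^(4)=-25

((0, 0, 0, 0, 1); (0, 0, 4, 1, 0); (1, 1, 0, 0, 0); (0, 1, 0, 0, 0))


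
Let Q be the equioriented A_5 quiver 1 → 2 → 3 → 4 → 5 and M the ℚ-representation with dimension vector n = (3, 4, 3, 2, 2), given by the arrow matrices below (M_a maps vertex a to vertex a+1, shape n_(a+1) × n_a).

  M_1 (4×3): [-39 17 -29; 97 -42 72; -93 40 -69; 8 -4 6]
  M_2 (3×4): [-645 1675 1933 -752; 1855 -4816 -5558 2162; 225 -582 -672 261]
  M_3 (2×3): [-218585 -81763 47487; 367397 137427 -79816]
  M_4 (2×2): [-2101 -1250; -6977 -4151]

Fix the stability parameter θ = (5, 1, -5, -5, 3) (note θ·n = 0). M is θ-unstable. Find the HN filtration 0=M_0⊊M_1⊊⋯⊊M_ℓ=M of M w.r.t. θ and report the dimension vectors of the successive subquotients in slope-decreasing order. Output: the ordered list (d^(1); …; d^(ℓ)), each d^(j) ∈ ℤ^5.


Interval decomposition of M: I[1,2], I[1,5]^2, I[2,3].
HN type (ℓ=3): μ^(1)=3; μ^(2)=-1; μ^(3)=-2

((1, 1, 0, 0, 2); (2, 2, 2, 2, 0); (0, 1, 1, 0, 0))


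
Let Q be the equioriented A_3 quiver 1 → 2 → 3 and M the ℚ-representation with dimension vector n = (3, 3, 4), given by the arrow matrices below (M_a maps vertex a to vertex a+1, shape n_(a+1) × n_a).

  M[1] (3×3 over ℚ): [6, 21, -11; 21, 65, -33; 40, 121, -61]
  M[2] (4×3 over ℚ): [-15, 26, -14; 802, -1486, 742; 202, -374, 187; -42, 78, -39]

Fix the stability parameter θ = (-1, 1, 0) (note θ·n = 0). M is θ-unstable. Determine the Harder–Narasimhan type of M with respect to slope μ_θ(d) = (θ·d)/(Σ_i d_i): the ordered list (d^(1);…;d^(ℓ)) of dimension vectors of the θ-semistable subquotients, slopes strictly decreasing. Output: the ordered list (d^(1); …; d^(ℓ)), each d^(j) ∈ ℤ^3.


Interval decomposition of M: I[1,3]^3, I[3,3].
HN type (ℓ=3): μ^(1)=1/2; μ^(2)=0; μ^(3)=-1

((0, 3, 3); (0, 0, 1); (3, 0, 0))


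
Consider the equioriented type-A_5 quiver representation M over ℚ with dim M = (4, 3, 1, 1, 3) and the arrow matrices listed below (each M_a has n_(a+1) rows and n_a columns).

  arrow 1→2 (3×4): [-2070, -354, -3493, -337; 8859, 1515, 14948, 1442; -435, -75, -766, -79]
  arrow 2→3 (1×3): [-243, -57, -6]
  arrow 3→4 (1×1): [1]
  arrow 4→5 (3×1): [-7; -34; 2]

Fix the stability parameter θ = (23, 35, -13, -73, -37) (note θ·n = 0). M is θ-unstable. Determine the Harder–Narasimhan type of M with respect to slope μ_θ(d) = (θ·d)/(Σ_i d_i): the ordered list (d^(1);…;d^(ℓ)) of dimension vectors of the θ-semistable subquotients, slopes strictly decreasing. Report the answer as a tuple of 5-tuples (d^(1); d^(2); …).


Via rank(M_{q-1}∘⋯∘M_p): M ≅ I[1,1], I[1,2]^2, I[1,5], I[5,5]^2.
μ_θ-semistable layers: μ^(1)=35; μ^(2)=23; μ^(3)=-13; μ^(4)=-37

((0, 2, 0, 0, 0); (3, 0, 0, 0, 0); (1, 1, 1, 1, 1); (0, 0, 0, 0, 2))


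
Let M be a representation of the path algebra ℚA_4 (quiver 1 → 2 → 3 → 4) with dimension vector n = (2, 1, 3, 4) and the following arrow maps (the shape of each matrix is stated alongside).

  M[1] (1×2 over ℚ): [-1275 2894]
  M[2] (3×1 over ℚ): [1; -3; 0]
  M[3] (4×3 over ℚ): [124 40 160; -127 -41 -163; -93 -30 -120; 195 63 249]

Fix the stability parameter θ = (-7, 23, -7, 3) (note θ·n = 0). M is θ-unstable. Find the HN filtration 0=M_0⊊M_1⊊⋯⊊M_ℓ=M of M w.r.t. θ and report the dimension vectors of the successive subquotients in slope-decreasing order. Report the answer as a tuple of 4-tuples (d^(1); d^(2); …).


Barcode: M ≅ I[1,1], I[1,4], I[3,3], I[3,4], I[4,4]^2. HN layers by μ_θ (3 steps, strictly decreasing):
  μ^(1)=19/3; μ^(2)=3; μ^(3)=-7

((0, 1, 1, 1); (0, 0, 0, 3); (2, 0, 2, 0))


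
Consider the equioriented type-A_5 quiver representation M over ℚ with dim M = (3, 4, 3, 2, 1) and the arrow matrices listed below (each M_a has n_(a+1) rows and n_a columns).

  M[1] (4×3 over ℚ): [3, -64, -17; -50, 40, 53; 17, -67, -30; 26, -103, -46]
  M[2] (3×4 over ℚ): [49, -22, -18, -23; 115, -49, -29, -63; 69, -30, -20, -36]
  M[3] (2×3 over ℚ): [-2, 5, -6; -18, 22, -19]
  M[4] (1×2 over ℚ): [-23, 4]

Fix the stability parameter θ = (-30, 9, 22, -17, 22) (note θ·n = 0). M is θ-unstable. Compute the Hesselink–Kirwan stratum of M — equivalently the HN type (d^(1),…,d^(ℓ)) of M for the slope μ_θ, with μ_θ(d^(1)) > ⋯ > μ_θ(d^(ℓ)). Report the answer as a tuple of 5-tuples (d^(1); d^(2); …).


Via rank(M_{q-1}∘⋯∘M_p): M ≅ I[1,3], I[1,4], I[1,5], I[2,2].
μ_θ-semistable layers: μ^(1)=22; μ^(2)=9; μ^(3)=14/3; μ^(4)=-30

((0, 0, 1, 0, 1); (0, 2, 0, 0, 0); (0, 2, 2, 2, 0); (3, 0, 0, 0, 0))


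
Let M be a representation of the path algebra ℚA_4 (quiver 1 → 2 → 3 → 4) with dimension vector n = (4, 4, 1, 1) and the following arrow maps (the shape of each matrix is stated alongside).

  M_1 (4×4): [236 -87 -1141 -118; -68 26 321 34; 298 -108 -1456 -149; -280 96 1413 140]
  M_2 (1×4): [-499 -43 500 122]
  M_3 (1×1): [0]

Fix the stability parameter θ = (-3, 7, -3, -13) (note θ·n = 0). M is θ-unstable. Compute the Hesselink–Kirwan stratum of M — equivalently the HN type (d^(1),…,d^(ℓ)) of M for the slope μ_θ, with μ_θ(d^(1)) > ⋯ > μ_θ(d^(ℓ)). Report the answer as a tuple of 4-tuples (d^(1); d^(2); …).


Interval decomposition of M: I[1,1], I[1,2]^2, I[1,3], I[2,2], I[4,4].
HN type (ℓ=4): μ^(1)=7; μ^(2)=2; μ^(3)=-3; μ^(4)=-13

((0, 3, 0, 0); (0, 1, 1, 0); (4, 0, 0, 0); (0, 0, 0, 1))


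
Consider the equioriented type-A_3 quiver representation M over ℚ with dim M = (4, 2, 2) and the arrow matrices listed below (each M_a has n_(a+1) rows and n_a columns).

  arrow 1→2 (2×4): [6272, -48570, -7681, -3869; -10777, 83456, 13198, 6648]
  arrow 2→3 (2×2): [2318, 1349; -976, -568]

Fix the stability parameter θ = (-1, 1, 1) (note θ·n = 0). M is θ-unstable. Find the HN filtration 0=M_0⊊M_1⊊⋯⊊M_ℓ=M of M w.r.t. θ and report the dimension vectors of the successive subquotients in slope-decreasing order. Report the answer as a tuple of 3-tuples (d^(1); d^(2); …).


Interval decomposition of M: I[1,1]^2, I[1,2], I[1,3], I[3,3].
HN type (ℓ=2): μ^(1)=1; μ^(2)=-1

((0, 2, 2); (4, 0, 0))


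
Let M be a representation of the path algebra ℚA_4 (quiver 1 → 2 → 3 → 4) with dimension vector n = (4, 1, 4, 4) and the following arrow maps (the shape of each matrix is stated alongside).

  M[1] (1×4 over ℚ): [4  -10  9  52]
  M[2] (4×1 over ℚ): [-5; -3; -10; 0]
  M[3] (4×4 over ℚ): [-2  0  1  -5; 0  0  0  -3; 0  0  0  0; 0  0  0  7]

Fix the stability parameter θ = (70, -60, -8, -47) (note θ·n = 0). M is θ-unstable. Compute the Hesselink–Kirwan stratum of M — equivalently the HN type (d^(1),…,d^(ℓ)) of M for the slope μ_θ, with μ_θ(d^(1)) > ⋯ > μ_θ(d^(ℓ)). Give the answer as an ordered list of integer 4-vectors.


Barcode: M ≅ I[1,1]^3, I[1,3], I[3,3], I[3,4]^2, I[4,4]^2. HN layers by μ_θ (5 steps, strictly decreasing):
  μ^(1)=70; μ^(2)=2/3; μ^(3)=-8; μ^(4)=-55/2; μ^(5)=-47

((3, 0, 0, 0); (1, 1, 1, 0); (0, 0, 1, 0); (0, 0, 2, 2); (0, 0, 0, 2))


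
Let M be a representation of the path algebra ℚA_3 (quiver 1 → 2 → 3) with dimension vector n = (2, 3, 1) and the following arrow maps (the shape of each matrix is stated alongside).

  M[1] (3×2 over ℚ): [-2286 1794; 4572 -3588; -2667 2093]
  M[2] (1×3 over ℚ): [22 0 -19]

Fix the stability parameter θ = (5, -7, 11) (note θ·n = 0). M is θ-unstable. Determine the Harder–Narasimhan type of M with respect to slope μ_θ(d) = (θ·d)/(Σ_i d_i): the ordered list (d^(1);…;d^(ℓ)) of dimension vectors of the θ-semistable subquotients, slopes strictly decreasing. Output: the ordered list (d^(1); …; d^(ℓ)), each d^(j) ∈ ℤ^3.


Interval decomposition of M: I[1,1], I[1,3], I[2,2]^2.
HN type (ℓ=4): μ^(1)=11; μ^(2)=5; μ^(3)=-1; μ^(4)=-7

((0, 0, 1); (1, 0, 0); (1, 1, 0); (0, 2, 0))


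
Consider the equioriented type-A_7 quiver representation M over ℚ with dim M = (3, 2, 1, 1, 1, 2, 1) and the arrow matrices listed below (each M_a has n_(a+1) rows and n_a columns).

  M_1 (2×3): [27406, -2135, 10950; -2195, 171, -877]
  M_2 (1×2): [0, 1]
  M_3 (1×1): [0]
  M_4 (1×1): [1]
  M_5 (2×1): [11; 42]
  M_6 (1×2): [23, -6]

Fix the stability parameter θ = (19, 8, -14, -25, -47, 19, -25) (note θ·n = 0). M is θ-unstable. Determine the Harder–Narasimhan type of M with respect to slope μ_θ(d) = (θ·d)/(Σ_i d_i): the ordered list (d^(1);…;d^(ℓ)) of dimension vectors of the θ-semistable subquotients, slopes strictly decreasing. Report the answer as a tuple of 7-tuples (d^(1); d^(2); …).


Interval decomposition of M: I[1,1], I[1,2], I[1,3], I[4,7], I[6,6].
HN type (ℓ=5): μ^(1)=19; μ^(2)=27/2; μ^(3)=13/3; μ^(4)=-3; μ^(5)=-36

((1, 0, 0, 0, 0, 1, 0); (1, 1, 0, 0, 0, 0, 0); (1, 1, 1, 0, 0, 0, 0); (0, 0, 0, 0, 0, 1, 1); (0, 0, 0, 1, 1, 0, 0))


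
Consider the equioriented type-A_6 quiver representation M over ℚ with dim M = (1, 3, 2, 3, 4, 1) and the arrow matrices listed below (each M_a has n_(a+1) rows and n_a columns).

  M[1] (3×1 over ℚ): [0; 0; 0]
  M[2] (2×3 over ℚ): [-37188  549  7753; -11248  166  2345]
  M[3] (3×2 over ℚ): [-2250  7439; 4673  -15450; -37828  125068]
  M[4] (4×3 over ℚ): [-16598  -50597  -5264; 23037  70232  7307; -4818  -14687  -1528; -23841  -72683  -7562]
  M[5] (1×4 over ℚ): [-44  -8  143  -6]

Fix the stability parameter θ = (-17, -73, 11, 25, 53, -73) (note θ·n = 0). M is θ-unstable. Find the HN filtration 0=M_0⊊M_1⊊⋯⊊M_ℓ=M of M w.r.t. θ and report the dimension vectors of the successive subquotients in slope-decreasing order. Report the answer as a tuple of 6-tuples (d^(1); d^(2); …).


Barcode: M ≅ I[1,1], I[2,2], I[2,5], I[2,6], I[4,5], I[5,5]. HN layers by μ_θ (6 steps, strictly decreasing):
  μ^(1)=53; μ^(2)=25; μ^(3)=11; μ^(4)=4; μ^(5)=-17; μ^(6)=-73

((0, 0, 0, 0, 3, 0); (0, 0, 0, 2, 0, 0); (0, 0, 1, 0, 0, 0); (0, 0, 1, 1, 1, 1); (1, 0, 0, 0, 0, 0); (0, 3, 0, 0, 0, 0))


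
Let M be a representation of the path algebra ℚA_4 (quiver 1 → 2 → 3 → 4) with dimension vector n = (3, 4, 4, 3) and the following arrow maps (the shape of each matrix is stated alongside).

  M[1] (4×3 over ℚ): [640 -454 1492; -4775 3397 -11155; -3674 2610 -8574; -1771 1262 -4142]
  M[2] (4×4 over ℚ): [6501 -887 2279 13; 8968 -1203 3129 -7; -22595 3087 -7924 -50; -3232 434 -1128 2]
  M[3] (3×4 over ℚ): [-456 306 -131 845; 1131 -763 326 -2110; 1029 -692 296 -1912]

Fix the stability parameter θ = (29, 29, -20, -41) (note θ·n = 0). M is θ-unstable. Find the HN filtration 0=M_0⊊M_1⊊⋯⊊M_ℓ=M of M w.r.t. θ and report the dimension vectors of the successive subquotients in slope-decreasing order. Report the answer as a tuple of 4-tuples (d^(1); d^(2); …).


Interval decomposition of M: I[1,4]^3, I[2,3].
HN type (ℓ=2): μ^(1)=9/2; μ^(2)=-3/4

((0, 1, 1, 0); (3, 3, 3, 3))


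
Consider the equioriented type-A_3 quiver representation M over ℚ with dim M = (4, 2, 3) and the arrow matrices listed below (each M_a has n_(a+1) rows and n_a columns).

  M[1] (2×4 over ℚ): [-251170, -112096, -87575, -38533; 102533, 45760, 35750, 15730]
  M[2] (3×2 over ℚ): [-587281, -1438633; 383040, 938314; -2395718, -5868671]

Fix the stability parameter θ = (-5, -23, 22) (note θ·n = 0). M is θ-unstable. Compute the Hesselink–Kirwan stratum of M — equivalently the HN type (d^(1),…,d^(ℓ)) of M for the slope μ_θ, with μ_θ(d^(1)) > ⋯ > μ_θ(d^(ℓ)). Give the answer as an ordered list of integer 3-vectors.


Via rank(M_{q-1}∘⋯∘M_p): M ≅ I[1,1]^2, I[1,3]^2, I[3,3].
μ_θ-semistable layers: μ^(1)=22; μ^(2)=-5; μ^(3)=-14

((0, 0, 3); (2, 0, 0); (2, 2, 0))


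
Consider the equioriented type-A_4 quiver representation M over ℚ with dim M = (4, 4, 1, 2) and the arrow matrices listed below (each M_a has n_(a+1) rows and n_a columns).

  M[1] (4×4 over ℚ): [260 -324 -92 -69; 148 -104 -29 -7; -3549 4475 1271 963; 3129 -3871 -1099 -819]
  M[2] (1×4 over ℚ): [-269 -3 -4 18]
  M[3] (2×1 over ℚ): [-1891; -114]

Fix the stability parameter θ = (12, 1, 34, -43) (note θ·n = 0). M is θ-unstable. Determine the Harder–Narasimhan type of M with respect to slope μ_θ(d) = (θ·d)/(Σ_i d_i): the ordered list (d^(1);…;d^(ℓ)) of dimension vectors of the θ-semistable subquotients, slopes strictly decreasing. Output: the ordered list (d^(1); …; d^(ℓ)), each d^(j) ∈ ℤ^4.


Via rank(M_{q-1}∘⋯∘M_p): M ≅ I[1,1], I[1,2]^2, I[1,4], I[2,2], I[4,4].
μ_θ-semistable layers: μ^(1)=12; μ^(2)=13/2; μ^(3)=1; μ^(4)=-43

((1, 0, 0, 0); (2, 2, 0, 0); (1, 2, 1, 1); (0, 0, 0, 1))


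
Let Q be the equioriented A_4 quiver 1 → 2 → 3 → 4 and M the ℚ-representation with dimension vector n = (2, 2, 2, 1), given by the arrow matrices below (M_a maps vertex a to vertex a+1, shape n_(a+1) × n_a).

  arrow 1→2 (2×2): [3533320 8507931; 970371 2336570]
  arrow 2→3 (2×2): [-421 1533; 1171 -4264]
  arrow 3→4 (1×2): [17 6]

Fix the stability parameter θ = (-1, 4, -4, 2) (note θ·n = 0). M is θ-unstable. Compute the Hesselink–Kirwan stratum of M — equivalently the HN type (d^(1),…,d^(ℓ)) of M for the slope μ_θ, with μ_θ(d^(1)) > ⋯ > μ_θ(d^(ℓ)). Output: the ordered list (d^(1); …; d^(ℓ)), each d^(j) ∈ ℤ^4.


Via rank(M_{q-1}∘⋯∘M_p): M ≅ I[1,3], I[1,4].
μ_θ-semistable layers: μ^(1)=2; μ^(2)=0; μ^(3)=-1

((0, 0, 0, 1); (0, 2, 2, 0); (2, 0, 0, 0))


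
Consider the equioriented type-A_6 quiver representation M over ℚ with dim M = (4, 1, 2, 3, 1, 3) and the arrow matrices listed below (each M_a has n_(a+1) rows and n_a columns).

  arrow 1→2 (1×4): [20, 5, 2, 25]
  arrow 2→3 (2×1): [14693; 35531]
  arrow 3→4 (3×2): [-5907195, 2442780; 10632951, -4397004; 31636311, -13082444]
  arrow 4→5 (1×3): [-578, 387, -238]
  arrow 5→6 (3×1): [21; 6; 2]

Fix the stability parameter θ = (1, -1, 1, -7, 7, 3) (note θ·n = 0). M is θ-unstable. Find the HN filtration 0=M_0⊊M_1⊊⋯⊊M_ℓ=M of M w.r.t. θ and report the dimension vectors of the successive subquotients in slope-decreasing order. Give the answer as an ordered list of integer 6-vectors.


Barcode: M ≅ I[1,1]^3, I[1,6], I[3,3], I[4,4]^2, I[6,6]^2. HN layers by μ_θ (5 steps, strictly decreasing):
  μ^(1)=5; μ^(2)=3; μ^(3)=1; μ^(4)=-3/2; μ^(5)=-7

((0, 0, 0, 0, 1, 1); (0, 0, 0, 0, 0, 2); (3, 0, 1, 0, 0, 0); (1, 1, 1, 1, 0, 0); (0, 0, 0, 2, 0, 0))


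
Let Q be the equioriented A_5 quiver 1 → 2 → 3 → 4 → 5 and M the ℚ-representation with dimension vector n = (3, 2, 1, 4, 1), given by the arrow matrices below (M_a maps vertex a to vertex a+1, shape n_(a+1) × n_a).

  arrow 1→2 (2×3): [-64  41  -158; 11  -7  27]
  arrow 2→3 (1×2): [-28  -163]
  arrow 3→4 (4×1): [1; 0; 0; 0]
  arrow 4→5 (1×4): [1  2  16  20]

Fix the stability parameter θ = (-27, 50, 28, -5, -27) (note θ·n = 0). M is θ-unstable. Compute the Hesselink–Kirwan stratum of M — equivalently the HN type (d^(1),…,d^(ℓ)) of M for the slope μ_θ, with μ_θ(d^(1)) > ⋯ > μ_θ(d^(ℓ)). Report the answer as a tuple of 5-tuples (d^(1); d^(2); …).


Interval decomposition of M: I[1,1], I[1,2], I[1,5], I[4,4]^3.
HN type (ℓ=4): μ^(1)=50; μ^(2)=23/2; μ^(3)=-5; μ^(4)=-27

((0, 1, 0, 0, 0); (0, 1, 1, 1, 1); (0, 0, 0, 3, 0); (3, 0, 0, 0, 0))


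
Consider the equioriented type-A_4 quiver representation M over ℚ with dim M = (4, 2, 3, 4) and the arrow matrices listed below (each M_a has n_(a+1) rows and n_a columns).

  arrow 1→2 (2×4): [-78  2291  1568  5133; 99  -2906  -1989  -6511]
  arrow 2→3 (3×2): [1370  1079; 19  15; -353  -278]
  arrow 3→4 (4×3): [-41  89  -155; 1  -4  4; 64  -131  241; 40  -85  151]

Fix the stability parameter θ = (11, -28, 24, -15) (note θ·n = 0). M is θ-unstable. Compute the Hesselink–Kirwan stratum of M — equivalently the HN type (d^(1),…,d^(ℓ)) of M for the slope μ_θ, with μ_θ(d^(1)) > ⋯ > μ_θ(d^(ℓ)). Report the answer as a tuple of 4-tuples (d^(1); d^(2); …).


Barcode: M ≅ I[1,1]^2, I[1,3], I[1,4], I[3,4], I[4,4]^2. HN layers by μ_θ (5 steps, strictly decreasing):
  μ^(1)=24; μ^(2)=11; μ^(3)=9/2; μ^(4)=-17/2; μ^(5)=-15

((0, 0, 1, 0); (2, 0, 0, 0); (0, 0, 2, 2); (2, 2, 0, 0); (0, 0, 0, 2))


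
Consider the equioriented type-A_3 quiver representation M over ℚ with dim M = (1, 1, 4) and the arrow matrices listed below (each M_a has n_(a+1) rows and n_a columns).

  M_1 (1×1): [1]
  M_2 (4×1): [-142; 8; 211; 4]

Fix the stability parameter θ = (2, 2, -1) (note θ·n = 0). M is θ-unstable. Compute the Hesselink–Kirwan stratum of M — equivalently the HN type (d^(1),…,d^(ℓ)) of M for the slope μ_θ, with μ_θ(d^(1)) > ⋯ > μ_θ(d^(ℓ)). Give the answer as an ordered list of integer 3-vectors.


Interval decomposition of M: I[1,3], I[3,3]^3.
HN type (ℓ=2): μ^(1)=1; μ^(2)=-1

((1, 1, 1); (0, 0, 3))
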